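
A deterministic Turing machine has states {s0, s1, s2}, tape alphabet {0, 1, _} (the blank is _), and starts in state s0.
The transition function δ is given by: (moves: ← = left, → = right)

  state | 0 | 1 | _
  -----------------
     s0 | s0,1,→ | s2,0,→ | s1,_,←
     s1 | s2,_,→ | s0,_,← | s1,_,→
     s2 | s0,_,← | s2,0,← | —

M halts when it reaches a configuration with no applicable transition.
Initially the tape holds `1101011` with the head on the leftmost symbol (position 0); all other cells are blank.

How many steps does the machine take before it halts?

20

s0 | __[1]101011   read 1 → write 0, move →, go to s2
s2 | __0[1]01011   read 1 → write 0, move ←, go to s2
s2 | __[0]001011   read 0 → write _, move ←, go to s0
s0 | _[_]_001011   read _ → write _, move ←, go to s1
s1 | [_]__001011   read _ → write _, move →, go to s1
s1 | _[_]_001011   read _ → write _, move →, go to s1
s1 | __[_]001011   read _ → write _, move →, go to s1
s1 | ___[0]01011   read 0 → write _, move →, go to s2
s2 | ____[0]1011   read 0 → write _, move ←, go to s0
s0 | ___[_]_1011   read _ → write _, move ←, go to s1
s1 | __[_]__1011   read _ → write _, move →, go to s1
s1 | ___[_]_1011   read _ → write _, move →, go to s1
s1 | ____[_]1011   read _ → write _, move →, go to s1
s1 | _____[1]011   read 1 → write _, move ←, go to s0
s0 | ____[_]_011   read _ → write _, move ←, go to s1
s1 | ___[_]__011   read _ → write _, move →, go to s1
s1 | ____[_]_011   read _ → write _, move →, go to s1
s1 | _____[_]011   read _ → write _, move →, go to s1
s1 | ______[0]11   read 0 → write _, move →, go to s2
s2 | _______[1]1   read 1 → write 0, move ←, go to s2
s2 | ______[_]01
M halts after 20 transitions.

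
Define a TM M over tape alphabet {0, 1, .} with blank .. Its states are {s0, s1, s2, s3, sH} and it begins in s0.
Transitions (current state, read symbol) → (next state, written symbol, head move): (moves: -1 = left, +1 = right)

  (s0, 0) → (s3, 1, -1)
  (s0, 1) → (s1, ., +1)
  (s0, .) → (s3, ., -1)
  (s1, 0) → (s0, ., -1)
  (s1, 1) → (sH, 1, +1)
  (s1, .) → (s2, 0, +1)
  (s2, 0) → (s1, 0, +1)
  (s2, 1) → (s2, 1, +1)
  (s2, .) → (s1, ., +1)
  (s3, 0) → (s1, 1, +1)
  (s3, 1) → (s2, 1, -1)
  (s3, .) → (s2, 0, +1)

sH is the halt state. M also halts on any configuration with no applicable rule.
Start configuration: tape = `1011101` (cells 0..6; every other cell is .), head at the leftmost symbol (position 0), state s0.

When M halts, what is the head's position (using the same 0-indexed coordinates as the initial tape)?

7

state=s0 head=0 tape=.[1]011101.   (s0,1)→(s1,.,+1)
state=s1 head=1 tape=..[0]11101.   (s1,0)→(s0,.,-1)
state=s0 head=0 tape=.[.].11101.   (s0,.)→(s3,.,-1)
state=s3 head=-1 tape=[.]..11101.   (s3,.)→(s2,0,+1)
state=s2 head=0 tape=0[.].11101.   (s2,.)→(s1,.,+1)
state=s1 head=1 tape=0.[.]11101.   (s1,.)→(s2,0,+1)
state=s2 head=2 tape=0.0[1]1101.   (s2,1)→(s2,1,+1)
state=s2 head=3 tape=0.01[1]101.   (s2,1)→(s2,1,+1)
state=s2 head=4 tape=0.011[1]01.   (s2,1)→(s2,1,+1)
state=s2 head=5 tape=0.0111[0]1.   (s2,0)→(s1,0,+1)
state=s1 head=6 tape=0.01110[1].   (s1,1)→(sH,1,+1)
state=sH head=7 tape=0.011101[.]
At halt the head is at cell 7.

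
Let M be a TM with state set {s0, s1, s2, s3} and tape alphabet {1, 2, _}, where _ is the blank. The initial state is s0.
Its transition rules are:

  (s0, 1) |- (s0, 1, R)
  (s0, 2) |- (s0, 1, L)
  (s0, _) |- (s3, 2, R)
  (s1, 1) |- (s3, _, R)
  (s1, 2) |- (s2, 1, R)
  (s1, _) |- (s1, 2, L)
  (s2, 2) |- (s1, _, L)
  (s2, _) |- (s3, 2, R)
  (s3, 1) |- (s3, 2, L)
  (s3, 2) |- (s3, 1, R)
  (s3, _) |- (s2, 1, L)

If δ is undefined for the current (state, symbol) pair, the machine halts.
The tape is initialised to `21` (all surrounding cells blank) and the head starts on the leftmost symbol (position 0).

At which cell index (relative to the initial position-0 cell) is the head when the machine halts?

state=s0 head=0 tape=___[2]1_   (s0,2)→(s0,1,L)
state=s0 head=-1 tape=__[_]11_   (s0,_)→(s3,2,R)
state=s3 head=0 tape=__2[1]1_   (s3,1)→(s3,2,L)
state=s3 head=-1 tape=__[2]21_   (s3,2)→(s3,1,R)
state=s3 head=0 tape=__1[2]1_   (s3,2)→(s3,1,R)
state=s3 head=1 tape=__11[1]_   (s3,1)→(s3,2,L)
state=s3 head=0 tape=__1[1]2_   (s3,1)→(s3,2,L)
state=s3 head=-1 tape=__[1]22_   (s3,1)→(s3,2,L)
state=s3 head=-2 tape=_[_]222_   (s3,_)→(s2,1,L)
state=s2 head=-3 tape=[_]1222_   (s2,_)→(s3,2,R)
state=s3 head=-2 tape=2[1]222_   (s3,1)→(s3,2,L)
state=s3 head=-3 tape=[2]2222_   (s3,2)→(s3,1,R)
state=s3 head=-2 tape=1[2]222_   (s3,2)→(s3,1,R)
state=s3 head=-1 tape=11[2]22_   (s3,2)→(s3,1,R)
state=s3 head=0 tape=111[2]2_   (s3,2)→(s3,1,R)
state=s3 head=1 tape=1111[2]_   (s3,2)→(s3,1,R)
state=s3 head=2 tape=11111[_]   (s3,_)→(s2,1,L)
state=s2 head=1 tape=1111[1]1
At halt the head is at cell 1.

1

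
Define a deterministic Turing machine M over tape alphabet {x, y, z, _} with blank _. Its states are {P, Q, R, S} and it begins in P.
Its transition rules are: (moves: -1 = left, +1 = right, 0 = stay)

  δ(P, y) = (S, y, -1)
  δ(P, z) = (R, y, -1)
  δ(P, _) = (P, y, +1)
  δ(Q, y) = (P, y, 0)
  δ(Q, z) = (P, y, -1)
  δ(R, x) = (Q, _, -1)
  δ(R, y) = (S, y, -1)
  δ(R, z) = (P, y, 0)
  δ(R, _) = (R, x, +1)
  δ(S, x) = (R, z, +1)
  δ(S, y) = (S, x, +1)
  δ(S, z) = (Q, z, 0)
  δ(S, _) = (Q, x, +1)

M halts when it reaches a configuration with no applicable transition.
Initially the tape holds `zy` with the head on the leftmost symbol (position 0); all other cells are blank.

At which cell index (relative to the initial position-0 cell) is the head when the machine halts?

3

state=P head=0 tape=__[z]y__   (P,z)→(R,y,-1)
state=R head=-1 tape=_[_]yy__   (R,_)→(R,x,+1)
state=R head=0 tape=_x[y]y__   (R,y)→(S,y,-1)
state=S head=-1 tape=_[x]yy__   (S,x)→(R,z,+1)
state=R head=0 tape=_z[y]y__   (R,y)→(S,y,-1)
state=S head=-1 tape=_[z]yy__   (S,z)→(Q,z,0)
state=Q head=-1 tape=_[z]yy__   (Q,z)→(P,y,-1)
state=P head=-2 tape=[_]yyy__   (P,_)→(P,y,+1)
state=P head=-1 tape=y[y]yy__   (P,y)→(S,y,-1)
state=S head=-2 tape=[y]yyy__   (S,y)→(S,x,+1)
state=S head=-1 tape=x[y]yy__   (S,y)→(S,x,+1)
state=S head=0 tape=xx[y]y__   (S,y)→(S,x,+1)
state=S head=1 tape=xxx[y]__   (S,y)→(S,x,+1)
state=S head=2 tape=xxxx[_]_   (S,_)→(Q,x,+1)
state=Q head=3 tape=xxxxx[_]
At halt the head is at cell 3.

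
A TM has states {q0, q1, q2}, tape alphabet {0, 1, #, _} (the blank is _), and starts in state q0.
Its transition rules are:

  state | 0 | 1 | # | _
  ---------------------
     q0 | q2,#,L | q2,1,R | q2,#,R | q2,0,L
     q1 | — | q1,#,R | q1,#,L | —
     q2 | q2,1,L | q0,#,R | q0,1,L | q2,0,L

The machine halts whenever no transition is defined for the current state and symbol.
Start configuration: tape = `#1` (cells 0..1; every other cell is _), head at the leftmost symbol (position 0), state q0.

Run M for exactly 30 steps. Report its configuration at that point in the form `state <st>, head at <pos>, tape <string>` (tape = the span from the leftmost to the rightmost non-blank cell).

state=q0 head=0 tape=[#]1____   (q0,#)→(q2,#,R)
state=q2 head=1 tape=#[1]____   (q2,1)→(q0,#,R)
state=q0 head=2 tape=##[_]___   (q0,_)→(q2,0,L)
state=q2 head=1 tape=#[#]0___   (q2,#)→(q0,1,L)
state=q0 head=0 tape=[#]10___   (q0,#)→(q2,#,R)
state=q2 head=1 tape=#[1]0___   (q2,1)→(q0,#,R)
state=q0 head=2 tape=##[0]___   (q0,0)→(q2,#,L)
state=q2 head=1 tape=#[#]#___   (q2,#)→(q0,1,L)
state=q0 head=0 tape=[#]1#___   (q0,#)→(q2,#,R)
state=q2 head=1 tape=#[1]#___   (q2,1)→(q0,#,R)
state=q0 head=2 tape=##[#]___   (q0,#)→(q2,#,R)
state=q2 head=3 tape=###[_]__   (q2,_)→(q2,0,L)
state=q2 head=2 tape=##[#]0__   (q2,#)→(q0,1,L)
state=q0 head=1 tape=#[#]10__   (q0,#)→(q2,#,R)
state=q2 head=2 tape=##[1]0__   (q2,1)→(q0,#,R)
state=q0 head=3 tape=###[0]__   (q0,0)→(q2,#,L)
state=q2 head=2 tape=##[#]#__   (q2,#)→(q0,1,L)
state=q0 head=1 tape=#[#]1#__   (q0,#)→(q2,#,R)
state=q2 head=2 tape=##[1]#__   (q2,1)→(q0,#,R)
state=q0 head=3 tape=###[#]__   (q0,#)→(q2,#,R)
state=q2 head=4 tape=####[_]_   (q2,_)→(q2,0,L)
state=q2 head=3 tape=###[#]0_   (q2,#)→(q0,1,L)
state=q0 head=2 tape=##[#]10_   (q0,#)→(q2,#,R)
state=q2 head=3 tape=###[1]0_   (q2,1)→(q0,#,R)
state=q0 head=4 tape=####[0]_   (q0,0)→(q2,#,L)
state=q2 head=3 tape=###[#]#_   (q2,#)→(q0,1,L)
state=q0 head=2 tape=##[#]1#_   (q0,#)→(q2,#,R)
state=q2 head=3 tape=###[1]#_   (q2,1)→(q0,#,R)
state=q0 head=4 tape=####[#]_   (q0,#)→(q2,#,R)
state=q2 head=5 tape=#####[_]   (q2,_)→(q2,0,L)
state=q2 head=4 tape=####[#]0
After 30 steps: state q2, head at 4, tape #####0.

state q2, head at 4, tape #####0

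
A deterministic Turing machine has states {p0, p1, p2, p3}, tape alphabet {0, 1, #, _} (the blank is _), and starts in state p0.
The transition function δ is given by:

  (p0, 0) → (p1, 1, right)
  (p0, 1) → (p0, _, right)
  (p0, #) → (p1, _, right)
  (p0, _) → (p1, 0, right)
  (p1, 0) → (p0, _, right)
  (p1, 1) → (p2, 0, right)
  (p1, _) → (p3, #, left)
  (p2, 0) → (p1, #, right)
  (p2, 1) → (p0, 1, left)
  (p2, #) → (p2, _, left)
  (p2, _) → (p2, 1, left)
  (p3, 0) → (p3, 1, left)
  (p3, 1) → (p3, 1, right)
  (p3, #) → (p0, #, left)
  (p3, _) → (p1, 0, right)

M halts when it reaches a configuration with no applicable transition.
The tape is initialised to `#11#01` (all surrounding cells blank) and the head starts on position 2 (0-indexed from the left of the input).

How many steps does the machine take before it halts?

p0 | #1[1]#01__   read 1 → write _, move right, go to p0
p0 | #1_[#]01__   read # → write _, move right, go to p1
p1 | #1__[0]1__   read 0 → write _, move right, go to p0
p0 | #1___[1]__   read 1 → write _, move right, go to p0
p0 | #1____[_]_   read _ → write 0, move right, go to p1
p1 | #1____0[_]   read _ → write #, move left, go to p3
p3 | #1____[0]#   read 0 → write 1, move left, go to p3
p3 | #1___[_]1#   read _ → write 0, move right, go to p1
p1 | #1___0[1]#   read 1 → write 0, move right, go to p2
p2 | #1___00[#]   read # → write _, move left, go to p2
p2 | #1___0[0]_   read 0 → write #, move right, go to p1
p1 | #1___0#[_]   read _ → write #, move left, go to p3
p3 | #1___0[#]#   read # → write #, move left, go to p0
p0 | #1___[0]##   read 0 → write 1, move right, go to p1
p1 | #1___1[#]#
M halts after 14 transitions.

14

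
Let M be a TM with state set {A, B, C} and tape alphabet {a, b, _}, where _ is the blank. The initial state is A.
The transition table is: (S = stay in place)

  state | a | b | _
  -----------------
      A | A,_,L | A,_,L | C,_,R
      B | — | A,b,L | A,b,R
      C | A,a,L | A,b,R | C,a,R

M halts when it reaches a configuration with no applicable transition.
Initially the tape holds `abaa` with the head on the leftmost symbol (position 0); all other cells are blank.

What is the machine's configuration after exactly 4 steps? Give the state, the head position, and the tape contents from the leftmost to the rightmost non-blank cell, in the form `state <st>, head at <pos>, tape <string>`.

A | _[a]baa   read a → write _, move L, go to A
A | [_]_baa   read _ → write _, move R, go to C
C | _[_]baa   read _ → write a, move R, go to C
C | _a[b]aa   read b → write b, move R, go to A
A | _ab[a]a
After 4 steps: state A, head at 2, tape abaa.

state A, head at 2, tape abaa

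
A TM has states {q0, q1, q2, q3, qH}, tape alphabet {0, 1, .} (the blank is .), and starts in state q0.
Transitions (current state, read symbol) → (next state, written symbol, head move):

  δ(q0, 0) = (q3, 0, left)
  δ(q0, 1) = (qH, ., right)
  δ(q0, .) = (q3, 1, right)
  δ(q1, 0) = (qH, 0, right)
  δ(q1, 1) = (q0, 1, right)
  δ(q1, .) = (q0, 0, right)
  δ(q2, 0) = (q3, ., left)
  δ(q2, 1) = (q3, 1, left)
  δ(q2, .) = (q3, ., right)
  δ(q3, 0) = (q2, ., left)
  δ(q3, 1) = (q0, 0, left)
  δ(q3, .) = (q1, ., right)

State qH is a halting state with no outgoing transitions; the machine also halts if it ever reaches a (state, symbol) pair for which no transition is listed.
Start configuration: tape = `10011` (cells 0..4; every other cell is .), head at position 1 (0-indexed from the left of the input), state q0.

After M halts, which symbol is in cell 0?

0

state=q0 head=1 tape=...1[0]011   (q0,0)→(q3,0,left)
state=q3 head=0 tape=...[1]0011   (q3,1)→(q0,0,left)
state=q0 head=-1 tape=..[.]00011   (q0,.)→(q3,1,right)
state=q3 head=0 tape=..1[0]0011   (q3,0)→(q2,.,left)
state=q2 head=-1 tape=..[1].0011   (q2,1)→(q3,1,left)
state=q3 head=-2 tape=.[.]1.0011   (q3,.)→(q1,.,right)
state=q1 head=-1 tape=..[1].0011   (q1,1)→(q0,1,right)
state=q0 head=0 tape=..1[.]0011   (q0,.)→(q3,1,right)
state=q3 head=1 tape=..11[0]011   (q3,0)→(q2,.,left)
state=q2 head=0 tape=..1[1].011   (q2,1)→(q3,1,left)
state=q3 head=-1 tape=..[1]1.011   (q3,1)→(q0,0,left)
state=q0 head=-2 tape=.[.]01.011   (q0,.)→(q3,1,right)
state=q3 head=-1 tape=.1[0]1.011   (q3,0)→(q2,.,left)
state=q2 head=-2 tape=.[1].1.011   (q2,1)→(q3,1,left)
state=q3 head=-3 tape=[.]1.1.011   (q3,.)→(q1,.,right)
state=q1 head=-2 tape=.[1].1.011   (q1,1)→(q0,1,right)
state=q0 head=-1 tape=.1[.]1.011   (q0,.)→(q3,1,right)
state=q3 head=0 tape=.11[1].011   (q3,1)→(q0,0,left)
state=q0 head=-1 tape=.1[1]0.011   (q0,1)→(qH,.,right)
state=qH head=0 tape=.1.[0].011
Cell 0 holds 0 when M halts.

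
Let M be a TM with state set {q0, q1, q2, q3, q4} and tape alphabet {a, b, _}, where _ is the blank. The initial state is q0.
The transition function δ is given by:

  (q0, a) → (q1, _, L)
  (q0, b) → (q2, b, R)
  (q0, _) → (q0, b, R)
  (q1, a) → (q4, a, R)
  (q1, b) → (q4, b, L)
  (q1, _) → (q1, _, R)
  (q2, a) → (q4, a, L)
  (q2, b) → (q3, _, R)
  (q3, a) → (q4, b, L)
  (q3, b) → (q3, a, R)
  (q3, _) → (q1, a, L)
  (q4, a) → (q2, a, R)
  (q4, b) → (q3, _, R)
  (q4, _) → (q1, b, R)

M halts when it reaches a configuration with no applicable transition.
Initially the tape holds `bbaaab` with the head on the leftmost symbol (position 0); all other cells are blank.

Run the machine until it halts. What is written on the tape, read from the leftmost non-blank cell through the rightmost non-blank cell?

b_a_aaa

q0 | [b]baaab__   read b → write b, move R, go to q2
q2 | b[b]aaab__   read b → write _, move R, go to q3
q3 | b_[a]aab__   read a → write b, move L, go to q4
q4 | b[_]baab__   read _ → write b, move R, go to q1
q1 | bb[b]aab__   read b → write b, move L, go to q4
q4 | b[b]baab__   read b → write _, move R, go to q3
q3 | b_[b]aab__   read b → write a, move R, go to q3
q3 | b_a[a]ab__   read a → write b, move L, go to q4
q4 | b_[a]bab__   read a → write a, move R, go to q2
q2 | b_a[b]ab__   read b → write _, move R, go to q3
q3 | b_a_[a]b__   read a → write b, move L, go to q4
q4 | b_a[_]bb__   read _ → write b, move R, go to q1
q1 | b_ab[b]b__   read b → write b, move L, go to q4
q4 | b_a[b]bb__   read b → write _, move R, go to q3
q3 | b_a_[b]b__   read b → write a, move R, go to q3
q3 | b_a_a[b]__   read b → write a, move R, go to q3
q3 | b_a_aa[_]_   read _ → write a, move L, go to q1
q1 | b_a_a[a]a_   read a → write a, move R, go to q4
q4 | b_a_aa[a]_   read a → write a, move R, go to q2
q2 | b_a_aaa[_]
The non-blank tape span at halt is b_a_aaa.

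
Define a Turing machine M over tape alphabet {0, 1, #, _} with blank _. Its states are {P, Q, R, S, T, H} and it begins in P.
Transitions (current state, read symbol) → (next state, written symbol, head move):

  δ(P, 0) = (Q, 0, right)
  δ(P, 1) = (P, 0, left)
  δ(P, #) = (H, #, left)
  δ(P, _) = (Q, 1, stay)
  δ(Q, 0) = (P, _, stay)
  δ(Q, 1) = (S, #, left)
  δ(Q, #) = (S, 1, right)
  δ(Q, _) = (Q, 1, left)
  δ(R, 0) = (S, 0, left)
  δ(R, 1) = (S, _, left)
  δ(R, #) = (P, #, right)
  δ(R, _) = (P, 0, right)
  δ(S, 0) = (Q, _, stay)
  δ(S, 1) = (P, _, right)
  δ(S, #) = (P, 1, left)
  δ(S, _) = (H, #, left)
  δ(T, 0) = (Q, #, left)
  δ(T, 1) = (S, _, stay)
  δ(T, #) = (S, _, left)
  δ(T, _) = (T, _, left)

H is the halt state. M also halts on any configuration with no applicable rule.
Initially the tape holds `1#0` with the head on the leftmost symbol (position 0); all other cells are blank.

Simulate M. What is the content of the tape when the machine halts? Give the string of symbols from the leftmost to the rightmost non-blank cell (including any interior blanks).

state=P head=0 tape=___[1]#0   (P,1)→(P,0,left)
state=P head=-1 tape=__[_]0#0   (P,_)→(Q,1,stay)
state=Q head=-1 tape=__[1]0#0   (Q,1)→(S,#,left)
state=S head=-2 tape=_[_]#0#0   (S,_)→(H,#,left)
state=H head=-3 tape=[_]##0#0
The non-blank tape span at halt is ##0#0.

##0#0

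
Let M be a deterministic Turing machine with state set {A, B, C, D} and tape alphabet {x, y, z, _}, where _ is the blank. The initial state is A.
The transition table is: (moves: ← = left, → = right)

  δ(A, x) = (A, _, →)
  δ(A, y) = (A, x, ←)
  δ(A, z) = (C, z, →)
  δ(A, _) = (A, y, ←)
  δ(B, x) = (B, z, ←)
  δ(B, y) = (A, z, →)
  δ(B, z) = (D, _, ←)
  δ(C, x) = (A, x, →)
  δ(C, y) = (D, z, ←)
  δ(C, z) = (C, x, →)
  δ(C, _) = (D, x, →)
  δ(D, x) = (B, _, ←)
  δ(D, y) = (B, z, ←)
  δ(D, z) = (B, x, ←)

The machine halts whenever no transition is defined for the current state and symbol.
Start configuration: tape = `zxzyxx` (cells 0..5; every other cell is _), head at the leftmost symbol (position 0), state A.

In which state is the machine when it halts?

A | _[z]xzyxx   read z → write z, move →, go to C
C | _z[x]zyxx   read x → write x, move →, go to A
A | _zx[z]yxx   read z → write z, move →, go to C
C | _zxz[y]xx   read y → write z, move ←, go to D
D | _zx[z]zxx   read z → write x, move ←, go to B
B | _z[x]xzxx   read x → write z, move ←, go to B
B | _[z]zxzxx   read z → write _, move ←, go to D
D | [_]_zxzxx
No transition is defined for (D, _); M halts in state D.

D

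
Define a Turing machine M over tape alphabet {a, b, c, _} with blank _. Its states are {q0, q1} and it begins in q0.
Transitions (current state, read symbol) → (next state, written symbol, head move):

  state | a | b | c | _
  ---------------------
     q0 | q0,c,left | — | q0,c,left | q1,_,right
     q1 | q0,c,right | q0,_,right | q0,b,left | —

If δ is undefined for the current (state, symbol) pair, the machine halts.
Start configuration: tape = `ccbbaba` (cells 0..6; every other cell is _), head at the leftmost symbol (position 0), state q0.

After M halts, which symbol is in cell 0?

_

q0 | _[c]cbbaba   read c → write c, move left, go to q0
q0 | [_]ccbbaba   read _ → write _, move right, go to q1
q1 | _[c]cbbaba   read c → write b, move left, go to q0
q0 | [_]bcbbaba   read _ → write _, move right, go to q1
q1 | _[b]cbbaba   read b → write _, move right, go to q0
q0 | __[c]bbaba   read c → write c, move left, go to q0
q0 | _[_]cbbaba   read _ → write _, move right, go to q1
q1 | __[c]bbaba   read c → write b, move left, go to q0
q0 | _[_]bbbaba   read _ → write _, move right, go to q1
q1 | __[b]bbaba   read b → write _, move right, go to q0
q0 | ___[b]baba
Cell 0 holds _ when M halts.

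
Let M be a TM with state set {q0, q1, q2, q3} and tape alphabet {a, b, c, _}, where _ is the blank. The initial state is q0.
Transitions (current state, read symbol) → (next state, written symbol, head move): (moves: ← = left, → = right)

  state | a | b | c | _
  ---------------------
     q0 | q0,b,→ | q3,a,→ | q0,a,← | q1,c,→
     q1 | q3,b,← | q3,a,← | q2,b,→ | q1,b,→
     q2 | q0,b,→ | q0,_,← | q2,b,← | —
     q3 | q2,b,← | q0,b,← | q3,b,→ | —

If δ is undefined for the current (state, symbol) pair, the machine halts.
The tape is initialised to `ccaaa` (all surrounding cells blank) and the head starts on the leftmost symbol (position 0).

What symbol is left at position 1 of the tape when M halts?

_

q0 | _[c]caaa   read c → write a, move ←, go to q0
q0 | [_]acaaa   read _ → write c, move →, go to q1
q1 | c[a]caaa   read a → write b, move ←, go to q3
q3 | [c]bcaaa   read c → write b, move →, go to q3
q3 | b[b]caaa   read b → write b, move ←, go to q0
q0 | [b]bcaaa   read b → write a, move →, go to q3
q3 | a[b]caaa   read b → write b, move ←, go to q0
q0 | [a]bcaaa   read a → write b, move →, go to q0
q0 | b[b]caaa   read b → write a, move →, go to q3
q3 | ba[c]aaa   read c → write b, move →, go to q3
q3 | bab[a]aa   read a → write b, move ←, go to q2
q2 | ba[b]baa   read b → write _, move ←, go to q0
q0 | b[a]_baa   read a → write b, move →, go to q0
q0 | bb[_]baa   read _ → write c, move →, go to q1
q1 | bbc[b]aa   read b → write a, move ←, go to q3
q3 | bb[c]aaa   read c → write b, move →, go to q3
q3 | bbb[a]aa   read a → write b, move ←, go to q2
q2 | bb[b]baa   read b → write _, move ←, go to q0
q0 | b[b]_baa   read b → write a, move →, go to q3
q3 | ba[_]baa
Cell 1 holds _ when M halts.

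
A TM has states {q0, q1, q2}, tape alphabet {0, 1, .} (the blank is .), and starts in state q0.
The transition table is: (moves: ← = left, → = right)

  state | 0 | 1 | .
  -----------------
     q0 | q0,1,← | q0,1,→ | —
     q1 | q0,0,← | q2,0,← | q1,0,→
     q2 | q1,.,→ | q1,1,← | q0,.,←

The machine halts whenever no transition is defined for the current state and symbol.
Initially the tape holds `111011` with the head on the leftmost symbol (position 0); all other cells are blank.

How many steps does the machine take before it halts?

q0 | [1]11011.   read 1 → write 1, move →, go to q0
q0 | 1[1]1011.   read 1 → write 1, move →, go to q0
q0 | 11[1]011.   read 1 → write 1, move →, go to q0
q0 | 111[0]11.   read 0 → write 1, move ←, go to q0
q0 | 11[1]111.   read 1 → write 1, move →, go to q0
q0 | 111[1]11.   read 1 → write 1, move →, go to q0
q0 | 1111[1]1.   read 1 → write 1, move →, go to q0
q0 | 11111[1].   read 1 → write 1, move →, go to q0
q0 | 111111[.]
M halts after 8 transitions.

8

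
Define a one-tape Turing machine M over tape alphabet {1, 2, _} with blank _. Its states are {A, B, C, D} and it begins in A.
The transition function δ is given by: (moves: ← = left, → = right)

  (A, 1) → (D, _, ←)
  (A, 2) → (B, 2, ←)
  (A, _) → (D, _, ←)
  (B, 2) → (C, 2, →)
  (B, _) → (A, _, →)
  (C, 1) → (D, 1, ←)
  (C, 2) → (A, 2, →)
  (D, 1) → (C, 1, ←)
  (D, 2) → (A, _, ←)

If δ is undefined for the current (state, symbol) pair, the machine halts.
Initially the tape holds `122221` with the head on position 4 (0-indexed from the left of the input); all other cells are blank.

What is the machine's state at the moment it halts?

B

state=A head=4 tape=1222[2]1   (A,2)→(B,2,←)
state=B head=3 tape=122[2]21   (B,2)→(C,2,→)
state=C head=4 tape=1222[2]1   (C,2)→(A,2,→)
state=A head=5 tape=12222[1]   (A,1)→(D,_,←)
state=D head=4 tape=1222[2]_   (D,2)→(A,_,←)
state=A head=3 tape=122[2]__   (A,2)→(B,2,←)
state=B head=2 tape=12[2]2__   (B,2)→(C,2,→)
state=C head=3 tape=122[2]__   (C,2)→(A,2,→)
state=A head=4 tape=1222[_]_   (A,_)→(D,_,←)
state=D head=3 tape=122[2]__   (D,2)→(A,_,←)
state=A head=2 tape=12[2]___   (A,2)→(B,2,←)
state=B head=1 tape=1[2]2___   (B,2)→(C,2,→)
state=C head=2 tape=12[2]___   (C,2)→(A,2,→)
state=A head=3 tape=122[_]__   (A,_)→(D,_,←)
state=D head=2 tape=12[2]___   (D,2)→(A,_,←)
state=A head=1 tape=1[2]____   (A,2)→(B,2,←)
state=B head=0 tape=[1]2____
No transition is defined for (B, 1); M halts in state B.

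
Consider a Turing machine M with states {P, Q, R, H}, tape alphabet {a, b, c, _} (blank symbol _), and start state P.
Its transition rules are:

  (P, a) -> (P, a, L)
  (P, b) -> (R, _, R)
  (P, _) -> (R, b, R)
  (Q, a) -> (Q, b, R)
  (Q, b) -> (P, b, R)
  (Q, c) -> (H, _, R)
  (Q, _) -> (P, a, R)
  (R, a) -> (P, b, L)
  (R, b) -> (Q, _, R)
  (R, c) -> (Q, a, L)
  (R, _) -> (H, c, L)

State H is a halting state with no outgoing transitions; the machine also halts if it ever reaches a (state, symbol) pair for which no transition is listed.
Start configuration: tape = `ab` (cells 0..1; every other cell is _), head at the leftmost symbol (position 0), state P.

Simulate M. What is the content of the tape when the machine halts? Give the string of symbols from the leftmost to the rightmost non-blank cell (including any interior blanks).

P | _[a]b__   read a → write a, move L, go to P
P | [_]ab__   read _ → write b, move R, go to R
R | b[a]b__   read a → write b, move L, go to P
P | [b]bb__   read b → write _, move R, go to R
R | _[b]b__   read b → write _, move R, go to Q
Q | __[b]__   read b → write b, move R, go to P
P | __b[_]_   read _ → write b, move R, go to R
R | __bb[_]   read _ → write c, move L, go to H
H | __b[b]c
The non-blank tape span at halt is bbc.

bbc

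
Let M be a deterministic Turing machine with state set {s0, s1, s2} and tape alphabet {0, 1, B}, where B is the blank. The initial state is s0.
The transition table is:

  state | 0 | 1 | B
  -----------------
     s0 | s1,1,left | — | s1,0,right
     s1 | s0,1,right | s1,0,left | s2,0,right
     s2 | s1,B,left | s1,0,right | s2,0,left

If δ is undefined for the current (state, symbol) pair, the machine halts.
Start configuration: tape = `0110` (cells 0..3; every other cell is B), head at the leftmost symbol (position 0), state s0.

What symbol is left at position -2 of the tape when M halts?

state=s0 head=0 tape=BBB[0]110   (s0,0)→(s1,1,left)
state=s1 head=-1 tape=BB[B]1110   (s1,B)→(s2,0,right)
state=s2 head=0 tape=BB0[1]110   (s2,1)→(s1,0,right)
state=s1 head=1 tape=BB00[1]10   (s1,1)→(s1,0,left)
state=s1 head=0 tape=BB0[0]010   (s1,0)→(s0,1,right)
state=s0 head=1 tape=BB01[0]10   (s0,0)→(s1,1,left)
state=s1 head=0 tape=BB0[1]110   (s1,1)→(s1,0,left)
state=s1 head=-1 tape=BB[0]0110   (s1,0)→(s0,1,right)
state=s0 head=0 tape=BB1[0]110   (s0,0)→(s1,1,left)
state=s1 head=-1 tape=BB[1]1110   (s1,1)→(s1,0,left)
state=s1 head=-2 tape=B[B]01110   (s1,B)→(s2,0,right)
state=s2 head=-1 tape=B0[0]1110   (s2,0)→(s1,B,left)
state=s1 head=-2 tape=B[0]B1110   (s1,0)→(s0,1,right)
state=s0 head=-1 tape=B1[B]1110   (s0,B)→(s1,0,right)
state=s1 head=0 tape=B10[1]110   (s1,1)→(s1,0,left)
state=s1 head=-1 tape=B1[0]0110   (s1,0)→(s0,1,right)
state=s0 head=0 tape=B11[0]110   (s0,0)→(s1,1,left)
state=s1 head=-1 tape=B1[1]1110   (s1,1)→(s1,0,left)
state=s1 head=-2 tape=B[1]01110   (s1,1)→(s1,0,left)
state=s1 head=-3 tape=[B]001110   (s1,B)→(s2,0,right)
state=s2 head=-2 tape=0[0]01110   (s2,0)→(s1,B,left)
state=s1 head=-3 tape=[0]B01110   (s1,0)→(s0,1,right)
state=s0 head=-2 tape=1[B]01110   (s0,B)→(s1,0,right)
state=s1 head=-1 tape=10[0]1110   (s1,0)→(s0,1,right)
state=s0 head=0 tape=101[1]110
Cell -2 holds 0 when M halts.

0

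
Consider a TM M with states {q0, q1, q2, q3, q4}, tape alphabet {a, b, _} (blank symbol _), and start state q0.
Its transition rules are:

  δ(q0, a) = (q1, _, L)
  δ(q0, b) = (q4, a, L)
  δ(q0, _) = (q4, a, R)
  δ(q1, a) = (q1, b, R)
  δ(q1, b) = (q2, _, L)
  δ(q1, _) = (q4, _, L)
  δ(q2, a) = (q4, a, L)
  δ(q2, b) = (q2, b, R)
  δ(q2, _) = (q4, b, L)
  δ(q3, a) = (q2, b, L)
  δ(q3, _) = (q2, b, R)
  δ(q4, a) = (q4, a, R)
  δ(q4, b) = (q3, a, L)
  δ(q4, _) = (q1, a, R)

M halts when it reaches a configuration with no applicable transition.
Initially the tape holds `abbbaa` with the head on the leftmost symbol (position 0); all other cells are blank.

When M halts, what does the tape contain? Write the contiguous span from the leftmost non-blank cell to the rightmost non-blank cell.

aaaaaaba

state=q0 head=0 tape=__[a]bbbaa_   (q0,a)→(q1,_,L)
state=q1 head=-1 tape=_[_]_bbbaa_   (q1,_)→(q4,_,L)
state=q4 head=-2 tape=[_]__bbbaa_   (q4,_)→(q1,a,R)
state=q1 head=-1 tape=a[_]_bbbaa_   (q1,_)→(q4,_,L)
state=q4 head=-2 tape=[a]__bbbaa_   (q4,a)→(q4,a,R)
state=q4 head=-1 tape=a[_]_bbbaa_   (q4,_)→(q1,a,R)
state=q1 head=0 tape=aa[_]bbbaa_   (q1,_)→(q4,_,L)
state=q4 head=-1 tape=a[a]_bbbaa_   (q4,a)→(q4,a,R)
state=q4 head=0 tape=aa[_]bbbaa_   (q4,_)→(q1,a,R)
state=q1 head=1 tape=aaa[b]bbaa_   (q1,b)→(q2,_,L)
state=q2 head=0 tape=aa[a]_bbaa_   (q2,a)→(q4,a,L)
state=q4 head=-1 tape=a[a]a_bbaa_   (q4,a)→(q4,a,R)
state=q4 head=0 tape=aa[a]_bbaa_   (q4,a)→(q4,a,R)
state=q4 head=1 tape=aaa[_]bbaa_   (q4,_)→(q1,a,R)
state=q1 head=2 tape=aaaa[b]baa_   (q1,b)→(q2,_,L)
state=q2 head=1 tape=aaa[a]_baa_   (q2,a)→(q4,a,L)
state=q4 head=0 tape=aa[a]a_baa_   (q4,a)→(q4,a,R)
state=q4 head=1 tape=aaa[a]_baa_   (q4,a)→(q4,a,R)
state=q4 head=2 tape=aaaa[_]baa_   (q4,_)→(q1,a,R)
state=q1 head=3 tape=aaaaa[b]aa_   (q1,b)→(q2,_,L)
state=q2 head=2 tape=aaaa[a]_aa_   (q2,a)→(q4,a,L)
state=q4 head=1 tape=aaa[a]a_aa_   (q4,a)→(q4,a,R)
state=q4 head=2 tape=aaaa[a]_aa_   (q4,a)→(q4,a,R)
state=q4 head=3 tape=aaaaa[_]aa_   (q4,_)→(q1,a,R)
state=q1 head=4 tape=aaaaaa[a]a_   (q1,a)→(q1,b,R)
state=q1 head=5 tape=aaaaaab[a]_   (q1,a)→(q1,b,R)
state=q1 head=6 tape=aaaaaabb[_]   (q1,_)→(q4,_,L)
state=q4 head=5 tape=aaaaaab[b]_   (q4,b)→(q3,a,L)
state=q3 head=4 tape=aaaaaa[b]a_
The non-blank tape span at halt is aaaaaaba.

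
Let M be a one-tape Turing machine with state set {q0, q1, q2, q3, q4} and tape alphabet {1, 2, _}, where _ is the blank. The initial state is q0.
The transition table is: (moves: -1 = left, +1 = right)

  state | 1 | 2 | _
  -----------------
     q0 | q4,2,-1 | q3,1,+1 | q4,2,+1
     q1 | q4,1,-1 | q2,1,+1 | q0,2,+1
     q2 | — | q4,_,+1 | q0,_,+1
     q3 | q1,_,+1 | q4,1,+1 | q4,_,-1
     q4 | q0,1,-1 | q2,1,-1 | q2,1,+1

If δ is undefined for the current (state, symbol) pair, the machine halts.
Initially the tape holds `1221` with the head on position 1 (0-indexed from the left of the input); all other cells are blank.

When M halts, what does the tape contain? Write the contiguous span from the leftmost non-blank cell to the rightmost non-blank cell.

11_11

q0 | _1[2]21   read 2 → write 1, move +1, go to q3
q3 | _11[2]1   read 2 → write 1, move +1, go to q4
q4 | _111[1]   read 1 → write 1, move -1, go to q0
q0 | _11[1]1   read 1 → write 2, move -1, go to q4
q4 | _1[1]21   read 1 → write 1, move -1, go to q0
q0 | _[1]121   read 1 → write 2, move -1, go to q4
q4 | [_]2121   read _ → write 1, move +1, go to q2
q2 | 1[2]121   read 2 → write _, move +1, go to q4
q4 | 1_[1]21   read 1 → write 1, move -1, go to q0
q0 | 1[_]121   read _ → write 2, move +1, go to q4
q4 | 12[1]21   read 1 → write 1, move -1, go to q0
q0 | 1[2]121   read 2 → write 1, move +1, go to q3
q3 | 11[1]21   read 1 → write _, move +1, go to q1
q1 | 11_[2]1   read 2 → write 1, move +1, go to q2
q2 | 11_1[1]
The non-blank tape span at halt is 11_11.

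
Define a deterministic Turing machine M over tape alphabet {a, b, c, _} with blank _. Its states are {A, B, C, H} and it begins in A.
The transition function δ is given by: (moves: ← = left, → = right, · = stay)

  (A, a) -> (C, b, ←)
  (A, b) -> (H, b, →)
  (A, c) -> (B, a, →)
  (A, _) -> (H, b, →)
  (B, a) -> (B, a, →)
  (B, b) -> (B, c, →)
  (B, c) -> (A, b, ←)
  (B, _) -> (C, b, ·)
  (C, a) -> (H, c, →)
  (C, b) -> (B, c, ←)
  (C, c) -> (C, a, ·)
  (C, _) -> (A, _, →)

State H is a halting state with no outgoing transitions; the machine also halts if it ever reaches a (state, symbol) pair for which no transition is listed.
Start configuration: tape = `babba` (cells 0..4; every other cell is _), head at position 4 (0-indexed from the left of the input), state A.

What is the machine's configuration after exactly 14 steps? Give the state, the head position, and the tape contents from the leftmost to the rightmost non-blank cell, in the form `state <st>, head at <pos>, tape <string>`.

state=A head=4 tape=babb[a]_   (A,a)→(C,b,←)
state=C head=3 tape=bab[b]b_   (C,b)→(B,c,←)
state=B head=2 tape=ba[b]cb_   (B,b)→(B,c,→)
state=B head=3 tape=bac[c]b_   (B,c)→(A,b,←)
state=A head=2 tape=ba[c]bb_   (A,c)→(B,a,→)
state=B head=3 tape=baa[b]b_   (B,b)→(B,c,→)
state=B head=4 tape=baac[b]_   (B,b)→(B,c,→)
state=B head=5 tape=baacc[_]   (B,_)→(C,b,·)
state=C head=5 tape=baacc[b]   (C,b)→(B,c,←)
state=B head=4 tape=baac[c]c   (B,c)→(A,b,←)
state=A head=3 tape=baa[c]bc   (A,c)→(B,a,→)
state=B head=4 tape=baaa[b]c   (B,b)→(B,c,→)
state=B head=5 tape=baaac[c]   (B,c)→(A,b,←)
state=A head=4 tape=baaa[c]b   (A,c)→(B,a,→)
state=B head=5 tape=baaaa[b]
After 14 steps: state B, head at 5, tape baaaab.

state B, head at 5, tape baaaab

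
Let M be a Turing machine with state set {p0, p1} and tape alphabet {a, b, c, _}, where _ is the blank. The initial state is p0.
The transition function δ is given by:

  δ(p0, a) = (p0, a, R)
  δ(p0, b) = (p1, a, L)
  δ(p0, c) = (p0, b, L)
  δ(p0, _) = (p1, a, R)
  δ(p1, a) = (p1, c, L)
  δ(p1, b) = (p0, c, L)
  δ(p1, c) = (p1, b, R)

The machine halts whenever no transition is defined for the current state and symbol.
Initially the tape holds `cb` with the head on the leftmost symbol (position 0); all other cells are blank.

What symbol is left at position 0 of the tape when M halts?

state=p0 head=0 tape=__[c]b   (p0,c)→(p0,b,L)
state=p0 head=-1 tape=_[_]bb   (p0,_)→(p1,a,R)
state=p1 head=0 tape=_a[b]b   (p1,b)→(p0,c,L)
state=p0 head=-1 tape=_[a]cb   (p0,a)→(p0,a,R)
state=p0 head=0 tape=_a[c]b   (p0,c)→(p0,b,L)
state=p0 head=-1 tape=_[a]bb   (p0,a)→(p0,a,R)
state=p0 head=0 tape=_a[b]b   (p0,b)→(p1,a,L)
state=p1 head=-1 tape=_[a]ab   (p1,a)→(p1,c,L)
state=p1 head=-2 tape=[_]cab
Cell 0 holds a when M halts.

a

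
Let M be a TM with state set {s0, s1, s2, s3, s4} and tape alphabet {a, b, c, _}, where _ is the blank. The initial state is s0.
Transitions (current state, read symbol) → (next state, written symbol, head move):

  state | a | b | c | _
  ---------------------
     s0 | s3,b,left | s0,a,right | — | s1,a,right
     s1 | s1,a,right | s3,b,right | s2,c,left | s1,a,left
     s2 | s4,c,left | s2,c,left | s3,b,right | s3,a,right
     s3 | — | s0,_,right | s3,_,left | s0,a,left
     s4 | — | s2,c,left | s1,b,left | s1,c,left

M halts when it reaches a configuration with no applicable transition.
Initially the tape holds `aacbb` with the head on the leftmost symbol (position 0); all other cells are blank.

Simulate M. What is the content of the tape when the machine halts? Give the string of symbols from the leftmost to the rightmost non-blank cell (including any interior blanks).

state=s0 head=0 tape=__[a]acbb   (s0,a)→(s3,b,left)
state=s3 head=-1 tape=_[_]bacbb   (s3,_)→(s0,a,left)
state=s0 head=-2 tape=[_]abacbb   (s0,_)→(s1,a,right)
state=s1 head=-1 tape=a[a]bacbb   (s1,a)→(s1,a,right)
state=s1 head=0 tape=aa[b]acbb   (s1,b)→(s3,b,right)
state=s3 head=1 tape=aab[a]cbb
The non-blank tape span at halt is aabacbb.

aabacbb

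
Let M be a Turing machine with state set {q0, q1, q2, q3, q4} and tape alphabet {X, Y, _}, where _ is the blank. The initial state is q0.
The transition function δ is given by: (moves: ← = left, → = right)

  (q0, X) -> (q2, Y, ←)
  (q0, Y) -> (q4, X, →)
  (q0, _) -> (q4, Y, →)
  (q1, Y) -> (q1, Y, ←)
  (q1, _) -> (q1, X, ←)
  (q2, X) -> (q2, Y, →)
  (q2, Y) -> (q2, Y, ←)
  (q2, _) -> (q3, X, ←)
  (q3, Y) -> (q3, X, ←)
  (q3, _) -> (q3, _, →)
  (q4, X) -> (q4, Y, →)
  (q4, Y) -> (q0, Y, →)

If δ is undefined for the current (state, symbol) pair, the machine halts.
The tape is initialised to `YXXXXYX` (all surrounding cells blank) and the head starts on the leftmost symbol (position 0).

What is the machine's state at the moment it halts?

state=q0 head=0 tape=__[Y]XXXXYX   (q0,Y)→(q4,X,→)
state=q4 head=1 tape=__X[X]XXXYX   (q4,X)→(q4,Y,→)
state=q4 head=2 tape=__XY[X]XXYX   (q4,X)→(q4,Y,→)
state=q4 head=3 tape=__XYY[X]XYX   (q4,X)→(q4,Y,→)
state=q4 head=4 tape=__XYYY[X]YX   (q4,X)→(q4,Y,→)
state=q4 head=5 tape=__XYYYY[Y]X   (q4,Y)→(q0,Y,→)
state=q0 head=6 tape=__XYYYYY[X]   (q0,X)→(q2,Y,←)
state=q2 head=5 tape=__XYYYY[Y]Y   (q2,Y)→(q2,Y,←)
state=q2 head=4 tape=__XYYY[Y]YY   (q2,Y)→(q2,Y,←)
state=q2 head=3 tape=__XYY[Y]YYY   (q2,Y)→(q2,Y,←)
state=q2 head=2 tape=__XY[Y]YYYY   (q2,Y)→(q2,Y,←)
state=q2 head=1 tape=__X[Y]YYYYY   (q2,Y)→(q2,Y,←)
state=q2 head=0 tape=__[X]YYYYYY   (q2,X)→(q2,Y,→)
state=q2 head=1 tape=__Y[Y]YYYYY   (q2,Y)→(q2,Y,←)
state=q2 head=0 tape=__[Y]YYYYYY   (q2,Y)→(q2,Y,←)
state=q2 head=-1 tape=_[_]YYYYYYY   (q2,_)→(q3,X,←)
state=q3 head=-2 tape=[_]XYYYYYYY   (q3,_)→(q3,_,→)
state=q3 head=-1 tape=_[X]YYYYYYY
No transition is defined for (q3, X); M halts in state q3.

q3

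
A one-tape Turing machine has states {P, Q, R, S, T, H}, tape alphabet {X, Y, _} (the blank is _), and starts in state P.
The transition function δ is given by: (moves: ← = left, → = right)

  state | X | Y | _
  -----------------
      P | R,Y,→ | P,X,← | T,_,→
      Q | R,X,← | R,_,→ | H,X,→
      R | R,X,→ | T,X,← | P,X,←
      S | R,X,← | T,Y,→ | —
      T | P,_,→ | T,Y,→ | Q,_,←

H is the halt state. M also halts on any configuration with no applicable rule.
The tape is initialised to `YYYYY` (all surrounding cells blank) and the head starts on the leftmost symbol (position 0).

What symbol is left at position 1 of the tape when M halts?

_

P | _[Y]YYYY__   read Y → write X, move ←, go to P
P | [_]XYYYY__   read _ → write _, move →, go to T
T | _[X]YYYY__   read X → write _, move →, go to P
P | __[Y]YYY__   read Y → write X, move ←, go to P
P | _[_]XYYY__   read _ → write _, move →, go to T
T | __[X]YYY__   read X → write _, move →, go to P
P | ___[Y]YY__   read Y → write X, move ←, go to P
P | __[_]XYY__   read _ → write _, move →, go to T
T | ___[X]YY__   read X → write _, move →, go to P
P | ____[Y]Y__   read Y → write X, move ←, go to P
P | ___[_]XY__   read _ → write _, move →, go to T
T | ____[X]Y__   read X → write _, move →, go to P
P | _____[Y]__   read Y → write X, move ←, go to P
P | ____[_]X__   read _ → write _, move →, go to T
T | _____[X]__   read X → write _, move →, go to P
P | ______[_]_   read _ → write _, move →, go to T
T | _______[_]   read _ → write _, move ←, go to Q
Q | ______[_]_   read _ → write X, move →, go to H
H | ______X[_]
Cell 1 holds _ when M halts.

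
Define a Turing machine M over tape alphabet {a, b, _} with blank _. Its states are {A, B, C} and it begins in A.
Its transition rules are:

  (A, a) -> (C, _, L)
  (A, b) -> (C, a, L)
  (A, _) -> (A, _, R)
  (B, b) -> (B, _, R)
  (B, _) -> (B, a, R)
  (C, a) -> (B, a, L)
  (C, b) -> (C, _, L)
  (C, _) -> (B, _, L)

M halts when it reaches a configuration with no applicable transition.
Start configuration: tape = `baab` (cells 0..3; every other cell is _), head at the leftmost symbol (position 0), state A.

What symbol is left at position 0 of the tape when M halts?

state=A head=0 tape=__[b]aab   (A,b)→(C,a,L)
state=C head=-1 tape=_[_]aaab   (C,_)→(B,_,L)
state=B head=-2 tape=[_]_aaab   (B,_)→(B,a,R)
state=B head=-1 tape=a[_]aaab   (B,_)→(B,a,R)
state=B head=0 tape=aa[a]aab
Cell 0 holds a when M halts.

a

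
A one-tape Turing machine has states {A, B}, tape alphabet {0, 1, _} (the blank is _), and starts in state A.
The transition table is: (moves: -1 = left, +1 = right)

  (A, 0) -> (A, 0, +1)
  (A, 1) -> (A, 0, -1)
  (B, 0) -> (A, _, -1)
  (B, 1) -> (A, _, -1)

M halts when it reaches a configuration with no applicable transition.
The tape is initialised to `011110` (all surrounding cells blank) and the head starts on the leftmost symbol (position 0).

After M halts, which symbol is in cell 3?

A | [0]11110_   read 0 → write 0, move +1, go to A
A | 0[1]1110_   read 1 → write 0, move -1, go to A
A | [0]01110_   read 0 → write 0, move +1, go to A
A | 0[0]1110_   read 0 → write 0, move +1, go to A
A | 00[1]110_   read 1 → write 0, move -1, go to A
A | 0[0]0110_   read 0 → write 0, move +1, go to A
A | 00[0]110_   read 0 → write 0, move +1, go to A
A | 000[1]10_   read 1 → write 0, move -1, go to A
A | 00[0]010_   read 0 → write 0, move +1, go to A
A | 000[0]10_   read 0 → write 0, move +1, go to A
A | 0000[1]0_   read 1 → write 0, move -1, go to A
A | 000[0]00_   read 0 → write 0, move +1, go to A
A | 0000[0]0_   read 0 → write 0, move +1, go to A
A | 00000[0]_   read 0 → write 0, move +1, go to A
A | 000000[_]
Cell 3 holds 0 when M halts.

0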